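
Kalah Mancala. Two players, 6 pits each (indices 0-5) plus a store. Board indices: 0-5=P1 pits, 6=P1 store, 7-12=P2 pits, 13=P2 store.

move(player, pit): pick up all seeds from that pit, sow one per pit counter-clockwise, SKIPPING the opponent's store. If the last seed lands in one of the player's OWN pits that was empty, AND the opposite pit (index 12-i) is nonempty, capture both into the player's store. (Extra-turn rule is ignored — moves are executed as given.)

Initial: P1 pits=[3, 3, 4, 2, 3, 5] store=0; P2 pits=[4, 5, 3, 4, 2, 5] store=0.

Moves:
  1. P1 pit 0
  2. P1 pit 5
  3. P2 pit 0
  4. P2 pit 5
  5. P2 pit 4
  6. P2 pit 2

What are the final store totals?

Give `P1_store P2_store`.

Answer: 1 3

Derivation:
Move 1: P1 pit0 -> P1=[0,4,5,3,3,5](0) P2=[4,5,3,4,2,5](0)
Move 2: P1 pit5 -> P1=[0,4,5,3,3,0](1) P2=[5,6,4,5,2,5](0)
Move 3: P2 pit0 -> P1=[0,4,5,3,3,0](1) P2=[0,7,5,6,3,6](0)
Move 4: P2 pit5 -> P1=[1,5,6,4,4,0](1) P2=[0,7,5,6,3,0](1)
Move 5: P2 pit4 -> P1=[2,5,6,4,4,0](1) P2=[0,7,5,6,0,1](2)
Move 6: P2 pit2 -> P1=[3,5,6,4,4,0](1) P2=[0,7,0,7,1,2](3)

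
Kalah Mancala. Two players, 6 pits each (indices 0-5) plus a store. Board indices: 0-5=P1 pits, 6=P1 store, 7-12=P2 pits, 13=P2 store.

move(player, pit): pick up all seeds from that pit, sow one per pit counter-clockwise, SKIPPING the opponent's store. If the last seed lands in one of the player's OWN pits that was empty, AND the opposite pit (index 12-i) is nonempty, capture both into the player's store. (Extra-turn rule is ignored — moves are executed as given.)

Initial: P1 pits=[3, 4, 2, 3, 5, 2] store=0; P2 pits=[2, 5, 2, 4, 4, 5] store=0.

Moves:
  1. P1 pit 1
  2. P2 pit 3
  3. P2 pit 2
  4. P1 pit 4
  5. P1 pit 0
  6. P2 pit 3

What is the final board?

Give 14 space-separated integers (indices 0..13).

Answer: 0 1 4 5 0 4 8 3 0 1 0 7 7 1

Derivation:
Move 1: P1 pit1 -> P1=[3,0,3,4,6,3](0) P2=[2,5,2,4,4,5](0)
Move 2: P2 pit3 -> P1=[4,0,3,4,6,3](0) P2=[2,5,2,0,5,6](1)
Move 3: P2 pit2 -> P1=[4,0,3,4,6,3](0) P2=[2,5,0,1,6,6](1)
Move 4: P1 pit4 -> P1=[4,0,3,4,0,4](1) P2=[3,6,1,2,6,6](1)
Move 5: P1 pit0 -> P1=[0,1,4,5,0,4](8) P2=[3,0,1,2,6,6](1)
Move 6: P2 pit3 -> P1=[0,1,4,5,0,4](8) P2=[3,0,1,0,7,7](1)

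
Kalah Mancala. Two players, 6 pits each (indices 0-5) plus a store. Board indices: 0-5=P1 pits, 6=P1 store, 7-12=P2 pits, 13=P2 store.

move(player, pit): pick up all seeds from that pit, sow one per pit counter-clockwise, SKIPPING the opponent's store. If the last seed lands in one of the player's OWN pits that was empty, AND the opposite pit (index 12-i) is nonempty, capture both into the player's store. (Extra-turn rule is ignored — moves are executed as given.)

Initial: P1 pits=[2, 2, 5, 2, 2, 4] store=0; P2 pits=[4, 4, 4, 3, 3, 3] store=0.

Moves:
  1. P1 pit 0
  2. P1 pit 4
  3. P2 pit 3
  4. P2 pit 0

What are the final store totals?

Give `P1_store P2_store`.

Move 1: P1 pit0 -> P1=[0,3,6,2,2,4](0) P2=[4,4,4,3,3,3](0)
Move 2: P1 pit4 -> P1=[0,3,6,2,0,5](1) P2=[4,4,4,3,3,3](0)
Move 3: P2 pit3 -> P1=[0,3,6,2,0,5](1) P2=[4,4,4,0,4,4](1)
Move 4: P2 pit0 -> P1=[0,3,6,2,0,5](1) P2=[0,5,5,1,5,4](1)

Answer: 1 1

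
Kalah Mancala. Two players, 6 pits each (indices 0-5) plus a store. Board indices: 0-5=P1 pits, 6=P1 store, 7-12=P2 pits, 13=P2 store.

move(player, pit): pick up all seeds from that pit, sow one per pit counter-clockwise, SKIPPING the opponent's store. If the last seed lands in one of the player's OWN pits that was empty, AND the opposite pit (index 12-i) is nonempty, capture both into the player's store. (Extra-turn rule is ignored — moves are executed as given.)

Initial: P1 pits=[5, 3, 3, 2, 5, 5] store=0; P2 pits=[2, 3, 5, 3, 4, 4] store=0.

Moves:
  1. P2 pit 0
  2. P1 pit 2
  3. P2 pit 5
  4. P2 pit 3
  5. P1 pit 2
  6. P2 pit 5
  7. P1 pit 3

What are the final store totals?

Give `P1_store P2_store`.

Move 1: P2 pit0 -> P1=[5,3,3,2,5,5](0) P2=[0,4,6,3,4,4](0)
Move 2: P1 pit2 -> P1=[5,3,0,3,6,6](0) P2=[0,4,6,3,4,4](0)
Move 3: P2 pit5 -> P1=[6,4,1,3,6,6](0) P2=[0,4,6,3,4,0](1)
Move 4: P2 pit3 -> P1=[6,4,1,3,6,6](0) P2=[0,4,6,0,5,1](2)
Move 5: P1 pit2 -> P1=[6,4,0,4,6,6](0) P2=[0,4,6,0,5,1](2)
Move 6: P2 pit5 -> P1=[6,4,0,4,6,6](0) P2=[0,4,6,0,5,0](3)
Move 7: P1 pit3 -> P1=[6,4,0,0,7,7](1) P2=[1,4,6,0,5,0](3)

Answer: 1 3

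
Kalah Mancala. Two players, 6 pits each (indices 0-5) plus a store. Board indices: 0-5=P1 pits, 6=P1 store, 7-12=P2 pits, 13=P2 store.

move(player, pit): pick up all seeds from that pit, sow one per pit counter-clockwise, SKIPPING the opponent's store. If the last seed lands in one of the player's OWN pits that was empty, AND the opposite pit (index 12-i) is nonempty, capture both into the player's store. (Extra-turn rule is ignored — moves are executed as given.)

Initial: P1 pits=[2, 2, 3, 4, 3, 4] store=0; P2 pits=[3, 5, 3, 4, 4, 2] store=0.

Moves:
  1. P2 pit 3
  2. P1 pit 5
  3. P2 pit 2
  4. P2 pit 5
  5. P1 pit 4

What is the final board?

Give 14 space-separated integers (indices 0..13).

Move 1: P2 pit3 -> P1=[3,2,3,4,3,4](0) P2=[3,5,3,0,5,3](1)
Move 2: P1 pit5 -> P1=[3,2,3,4,3,0](1) P2=[4,6,4,0,5,3](1)
Move 3: P2 pit2 -> P1=[3,2,3,4,3,0](1) P2=[4,6,0,1,6,4](2)
Move 4: P2 pit5 -> P1=[4,3,4,4,3,0](1) P2=[4,6,0,1,6,0](3)
Move 5: P1 pit4 -> P1=[4,3,4,4,0,1](2) P2=[5,6,0,1,6,0](3)

Answer: 4 3 4 4 0 1 2 5 6 0 1 6 0 3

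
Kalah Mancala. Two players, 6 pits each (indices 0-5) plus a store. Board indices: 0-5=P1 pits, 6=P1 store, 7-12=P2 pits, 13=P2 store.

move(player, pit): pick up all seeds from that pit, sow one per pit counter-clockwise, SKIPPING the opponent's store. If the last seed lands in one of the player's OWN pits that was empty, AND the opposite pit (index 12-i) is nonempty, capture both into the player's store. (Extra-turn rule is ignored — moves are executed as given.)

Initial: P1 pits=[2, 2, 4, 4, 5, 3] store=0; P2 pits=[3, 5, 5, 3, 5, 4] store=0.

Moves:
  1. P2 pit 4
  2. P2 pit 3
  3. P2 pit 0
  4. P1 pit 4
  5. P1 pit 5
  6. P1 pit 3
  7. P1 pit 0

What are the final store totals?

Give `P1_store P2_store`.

Answer: 12 8

Derivation:
Move 1: P2 pit4 -> P1=[3,3,5,4,5,3](0) P2=[3,5,5,3,0,5](1)
Move 2: P2 pit3 -> P1=[3,3,5,4,5,3](0) P2=[3,5,5,0,1,6](2)
Move 3: P2 pit0 -> P1=[3,3,0,4,5,3](0) P2=[0,6,6,0,1,6](8)
Move 4: P1 pit4 -> P1=[3,3,0,4,0,4](1) P2=[1,7,7,0,1,6](8)
Move 5: P1 pit5 -> P1=[3,3,0,4,0,0](2) P2=[2,8,8,0,1,6](8)
Move 6: P1 pit3 -> P1=[3,3,0,0,1,1](3) P2=[3,8,8,0,1,6](8)
Move 7: P1 pit0 -> P1=[0,4,1,0,1,1](12) P2=[3,8,0,0,1,6](8)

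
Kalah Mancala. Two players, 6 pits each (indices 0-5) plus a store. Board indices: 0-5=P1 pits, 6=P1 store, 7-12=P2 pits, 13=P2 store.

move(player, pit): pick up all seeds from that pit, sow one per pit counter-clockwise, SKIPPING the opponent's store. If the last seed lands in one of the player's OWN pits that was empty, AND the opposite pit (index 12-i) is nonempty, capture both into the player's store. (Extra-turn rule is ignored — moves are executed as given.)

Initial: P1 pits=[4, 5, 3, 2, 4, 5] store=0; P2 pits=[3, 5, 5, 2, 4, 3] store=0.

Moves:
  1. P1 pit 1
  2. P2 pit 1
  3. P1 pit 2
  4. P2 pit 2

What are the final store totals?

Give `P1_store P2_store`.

Answer: 2 2

Derivation:
Move 1: P1 pit1 -> P1=[4,0,4,3,5,6](1) P2=[3,5,5,2,4,3](0)
Move 2: P2 pit1 -> P1=[4,0,4,3,5,6](1) P2=[3,0,6,3,5,4](1)
Move 3: P1 pit2 -> P1=[4,0,0,4,6,7](2) P2=[3,0,6,3,5,4](1)
Move 4: P2 pit2 -> P1=[5,1,0,4,6,7](2) P2=[3,0,0,4,6,5](2)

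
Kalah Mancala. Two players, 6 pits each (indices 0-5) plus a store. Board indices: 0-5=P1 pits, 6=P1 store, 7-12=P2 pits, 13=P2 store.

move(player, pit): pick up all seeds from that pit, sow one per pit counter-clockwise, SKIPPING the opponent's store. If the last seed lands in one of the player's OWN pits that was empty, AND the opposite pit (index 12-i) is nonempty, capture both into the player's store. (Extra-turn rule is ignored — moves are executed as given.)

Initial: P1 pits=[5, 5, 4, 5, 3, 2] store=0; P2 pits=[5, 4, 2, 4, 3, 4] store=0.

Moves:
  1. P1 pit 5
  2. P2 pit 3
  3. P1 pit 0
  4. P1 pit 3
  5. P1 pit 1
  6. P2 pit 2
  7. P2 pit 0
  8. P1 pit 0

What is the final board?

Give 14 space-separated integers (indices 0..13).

Answer: 0 2 6 1 6 3 4 0 6 1 2 6 7 2

Derivation:
Move 1: P1 pit5 -> P1=[5,5,4,5,3,0](1) P2=[6,4,2,4,3,4](0)
Move 2: P2 pit3 -> P1=[6,5,4,5,3,0](1) P2=[6,4,2,0,4,5](1)
Move 3: P1 pit0 -> P1=[0,6,5,6,4,1](2) P2=[6,4,2,0,4,5](1)
Move 4: P1 pit3 -> P1=[0,6,5,0,5,2](3) P2=[7,5,3,0,4,5](1)
Move 5: P1 pit1 -> P1=[0,0,6,1,6,3](4) P2=[8,5,3,0,4,5](1)
Move 6: P2 pit2 -> P1=[0,0,6,1,6,3](4) P2=[8,5,0,1,5,6](1)
Move 7: P2 pit0 -> P1=[1,1,6,1,6,3](4) P2=[0,6,1,2,6,7](2)
Move 8: P1 pit0 -> P1=[0,2,6,1,6,3](4) P2=[0,6,1,2,6,7](2)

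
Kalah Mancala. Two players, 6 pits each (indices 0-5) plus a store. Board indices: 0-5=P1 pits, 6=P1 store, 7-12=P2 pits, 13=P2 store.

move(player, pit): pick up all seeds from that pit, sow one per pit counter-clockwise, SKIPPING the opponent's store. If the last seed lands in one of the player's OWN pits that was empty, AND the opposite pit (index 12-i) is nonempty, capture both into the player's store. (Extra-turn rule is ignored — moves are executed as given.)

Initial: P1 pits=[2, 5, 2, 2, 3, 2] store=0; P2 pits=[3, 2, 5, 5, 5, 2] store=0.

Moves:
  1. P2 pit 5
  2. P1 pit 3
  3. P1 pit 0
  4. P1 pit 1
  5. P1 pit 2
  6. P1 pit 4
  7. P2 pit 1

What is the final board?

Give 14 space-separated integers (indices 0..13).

Move 1: P2 pit5 -> P1=[3,5,2,2,3,2](0) P2=[3,2,5,5,5,0](1)
Move 2: P1 pit3 -> P1=[3,5,2,0,4,3](0) P2=[3,2,5,5,5,0](1)
Move 3: P1 pit0 -> P1=[0,6,3,0,4,3](6) P2=[3,2,0,5,5,0](1)
Move 4: P1 pit1 -> P1=[0,0,4,1,5,4](7) P2=[4,2,0,5,5,0](1)
Move 5: P1 pit2 -> P1=[0,0,0,2,6,5](8) P2=[4,2,0,5,5,0](1)
Move 6: P1 pit4 -> P1=[0,0,0,2,0,6](9) P2=[5,3,1,6,5,0](1)
Move 7: P2 pit1 -> P1=[0,0,0,2,0,6](9) P2=[5,0,2,7,6,0](1)

Answer: 0 0 0 2 0 6 9 5 0 2 7 6 0 1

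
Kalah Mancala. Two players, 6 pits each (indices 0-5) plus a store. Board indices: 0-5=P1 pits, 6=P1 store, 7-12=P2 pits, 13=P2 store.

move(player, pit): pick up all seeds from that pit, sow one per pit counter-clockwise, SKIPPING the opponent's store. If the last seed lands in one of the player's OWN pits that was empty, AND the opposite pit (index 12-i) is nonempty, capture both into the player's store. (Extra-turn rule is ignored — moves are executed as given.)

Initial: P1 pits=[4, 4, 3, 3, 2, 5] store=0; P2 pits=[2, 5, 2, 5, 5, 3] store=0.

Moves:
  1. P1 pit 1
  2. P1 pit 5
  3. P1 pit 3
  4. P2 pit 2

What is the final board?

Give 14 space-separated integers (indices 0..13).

Answer: 4 0 4 0 4 1 2 4 6 0 7 7 4 0

Derivation:
Move 1: P1 pit1 -> P1=[4,0,4,4,3,6](0) P2=[2,5,2,5,5,3](0)
Move 2: P1 pit5 -> P1=[4,0,4,4,3,0](1) P2=[3,6,3,6,6,3](0)
Move 3: P1 pit3 -> P1=[4,0,4,0,4,1](2) P2=[4,6,3,6,6,3](0)
Move 4: P2 pit2 -> P1=[4,0,4,0,4,1](2) P2=[4,6,0,7,7,4](0)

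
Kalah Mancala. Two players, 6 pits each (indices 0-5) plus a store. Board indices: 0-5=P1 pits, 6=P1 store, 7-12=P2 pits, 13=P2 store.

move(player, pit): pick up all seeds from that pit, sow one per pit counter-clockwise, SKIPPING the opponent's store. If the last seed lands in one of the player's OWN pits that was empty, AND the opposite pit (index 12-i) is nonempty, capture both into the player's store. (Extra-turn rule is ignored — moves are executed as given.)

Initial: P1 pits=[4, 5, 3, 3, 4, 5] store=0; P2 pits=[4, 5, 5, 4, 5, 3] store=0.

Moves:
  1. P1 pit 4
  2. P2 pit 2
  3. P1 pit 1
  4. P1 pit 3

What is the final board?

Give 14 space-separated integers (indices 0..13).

Move 1: P1 pit4 -> P1=[4,5,3,3,0,6](1) P2=[5,6,5,4,5,3](0)
Move 2: P2 pit2 -> P1=[5,5,3,3,0,6](1) P2=[5,6,0,5,6,4](1)
Move 3: P1 pit1 -> P1=[5,0,4,4,1,7](2) P2=[5,6,0,5,6,4](1)
Move 4: P1 pit3 -> P1=[5,0,4,0,2,8](3) P2=[6,6,0,5,6,4](1)

Answer: 5 0 4 0 2 8 3 6 6 0 5 6 4 1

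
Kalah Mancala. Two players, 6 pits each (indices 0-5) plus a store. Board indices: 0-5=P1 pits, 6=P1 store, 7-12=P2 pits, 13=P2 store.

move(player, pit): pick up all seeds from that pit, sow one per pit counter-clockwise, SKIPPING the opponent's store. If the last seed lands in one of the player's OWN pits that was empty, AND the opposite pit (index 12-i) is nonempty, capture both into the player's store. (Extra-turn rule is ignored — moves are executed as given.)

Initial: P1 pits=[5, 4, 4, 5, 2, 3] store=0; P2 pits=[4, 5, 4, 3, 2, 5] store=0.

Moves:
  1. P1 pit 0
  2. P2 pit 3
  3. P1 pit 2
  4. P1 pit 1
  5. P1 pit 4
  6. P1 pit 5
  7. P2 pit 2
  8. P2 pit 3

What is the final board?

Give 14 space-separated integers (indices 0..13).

Answer: 1 1 1 8 0 0 4 7 7 0 0 6 9 2

Derivation:
Move 1: P1 pit0 -> P1=[0,5,5,6,3,4](0) P2=[4,5,4,3,2,5](0)
Move 2: P2 pit3 -> P1=[0,5,5,6,3,4](0) P2=[4,5,4,0,3,6](1)
Move 3: P1 pit2 -> P1=[0,5,0,7,4,5](1) P2=[5,5,4,0,3,6](1)
Move 4: P1 pit1 -> P1=[0,0,1,8,5,6](2) P2=[5,5,4,0,3,6](1)
Move 5: P1 pit4 -> P1=[0,0,1,8,0,7](3) P2=[6,6,5,0,3,6](1)
Move 6: P1 pit5 -> P1=[0,0,1,8,0,0](4) P2=[7,7,6,1,4,7](1)
Move 7: P2 pit2 -> P1=[1,1,1,8,0,0](4) P2=[7,7,0,2,5,8](2)
Move 8: P2 pit3 -> P1=[1,1,1,8,0,0](4) P2=[7,7,0,0,6,9](2)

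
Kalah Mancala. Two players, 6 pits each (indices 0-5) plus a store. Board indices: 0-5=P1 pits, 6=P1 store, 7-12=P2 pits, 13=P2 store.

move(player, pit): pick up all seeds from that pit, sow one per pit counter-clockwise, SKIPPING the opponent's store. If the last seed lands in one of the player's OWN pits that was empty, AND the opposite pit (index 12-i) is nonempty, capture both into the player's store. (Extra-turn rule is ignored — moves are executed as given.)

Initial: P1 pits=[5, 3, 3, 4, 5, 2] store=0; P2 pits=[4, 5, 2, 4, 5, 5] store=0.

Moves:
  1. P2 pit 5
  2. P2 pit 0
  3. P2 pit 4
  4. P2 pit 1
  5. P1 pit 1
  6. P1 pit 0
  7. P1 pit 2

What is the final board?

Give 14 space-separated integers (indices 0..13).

Answer: 0 1 0 9 8 5 3 2 2 5 6 1 2 3

Derivation:
Move 1: P2 pit5 -> P1=[6,4,4,5,5,2](0) P2=[4,5,2,4,5,0](1)
Move 2: P2 pit0 -> P1=[6,4,4,5,5,2](0) P2=[0,6,3,5,6,0](1)
Move 3: P2 pit4 -> P1=[7,5,5,6,5,2](0) P2=[0,6,3,5,0,1](2)
Move 4: P2 pit1 -> P1=[8,5,5,6,5,2](0) P2=[0,0,4,6,1,2](3)
Move 5: P1 pit1 -> P1=[8,0,6,7,6,3](1) P2=[0,0,4,6,1,2](3)
Move 6: P1 pit0 -> P1=[0,1,7,8,7,4](2) P2=[1,1,4,6,1,2](3)
Move 7: P1 pit2 -> P1=[0,1,0,9,8,5](3) P2=[2,2,5,6,1,2](3)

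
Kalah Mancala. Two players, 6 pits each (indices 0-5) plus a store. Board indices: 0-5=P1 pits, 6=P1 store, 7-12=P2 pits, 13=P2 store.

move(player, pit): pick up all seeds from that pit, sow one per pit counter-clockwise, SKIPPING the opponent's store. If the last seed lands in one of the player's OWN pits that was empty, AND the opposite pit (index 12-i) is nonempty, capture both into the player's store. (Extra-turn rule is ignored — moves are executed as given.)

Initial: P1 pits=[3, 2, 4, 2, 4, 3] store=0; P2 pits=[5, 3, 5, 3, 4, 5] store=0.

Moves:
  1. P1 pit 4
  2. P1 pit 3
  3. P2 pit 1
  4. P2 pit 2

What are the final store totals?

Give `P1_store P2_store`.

Answer: 1 1

Derivation:
Move 1: P1 pit4 -> P1=[3,2,4,2,0,4](1) P2=[6,4,5,3,4,5](0)
Move 2: P1 pit3 -> P1=[3,2,4,0,1,5](1) P2=[6,4,5,3,4,5](0)
Move 3: P2 pit1 -> P1=[3,2,4,0,1,5](1) P2=[6,0,6,4,5,6](0)
Move 4: P2 pit2 -> P1=[4,3,4,0,1,5](1) P2=[6,0,0,5,6,7](1)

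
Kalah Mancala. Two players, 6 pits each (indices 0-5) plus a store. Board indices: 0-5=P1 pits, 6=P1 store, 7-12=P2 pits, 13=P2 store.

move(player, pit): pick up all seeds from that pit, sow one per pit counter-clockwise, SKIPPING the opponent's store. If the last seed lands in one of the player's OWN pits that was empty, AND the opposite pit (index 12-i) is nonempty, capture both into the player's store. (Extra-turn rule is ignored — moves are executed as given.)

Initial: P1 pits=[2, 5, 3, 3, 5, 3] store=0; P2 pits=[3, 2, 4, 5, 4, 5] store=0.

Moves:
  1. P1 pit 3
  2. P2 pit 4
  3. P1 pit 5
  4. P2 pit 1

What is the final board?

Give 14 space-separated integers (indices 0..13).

Move 1: P1 pit3 -> P1=[2,5,3,0,6,4](1) P2=[3,2,4,5,4,5](0)
Move 2: P2 pit4 -> P1=[3,6,3,0,6,4](1) P2=[3,2,4,5,0,6](1)
Move 3: P1 pit5 -> P1=[3,6,3,0,6,0](2) P2=[4,3,5,5,0,6](1)
Move 4: P2 pit1 -> P1=[3,0,3,0,6,0](2) P2=[4,0,6,6,0,6](8)

Answer: 3 0 3 0 6 0 2 4 0 6 6 0 6 8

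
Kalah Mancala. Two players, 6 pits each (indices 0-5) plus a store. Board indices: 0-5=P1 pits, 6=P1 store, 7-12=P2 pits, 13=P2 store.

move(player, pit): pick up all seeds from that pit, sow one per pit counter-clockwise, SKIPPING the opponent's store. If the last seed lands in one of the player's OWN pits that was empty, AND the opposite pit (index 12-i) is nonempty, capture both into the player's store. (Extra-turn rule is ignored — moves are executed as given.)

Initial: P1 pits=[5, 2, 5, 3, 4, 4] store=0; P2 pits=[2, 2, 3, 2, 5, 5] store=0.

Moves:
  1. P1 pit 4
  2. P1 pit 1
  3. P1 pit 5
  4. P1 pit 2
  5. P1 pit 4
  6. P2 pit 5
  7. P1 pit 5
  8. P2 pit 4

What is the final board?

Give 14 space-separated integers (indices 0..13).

Move 1: P1 pit4 -> P1=[5,2,5,3,0,5](1) P2=[3,3,3,2,5,5](0)
Move 2: P1 pit1 -> P1=[5,0,6,4,0,5](1) P2=[3,3,3,2,5,5](0)
Move 3: P1 pit5 -> P1=[5,0,6,4,0,0](2) P2=[4,4,4,3,5,5](0)
Move 4: P1 pit2 -> P1=[5,0,0,5,1,1](3) P2=[5,5,4,3,5,5](0)
Move 5: P1 pit4 -> P1=[5,0,0,5,0,2](3) P2=[5,5,4,3,5,5](0)
Move 6: P2 pit5 -> P1=[6,1,1,6,0,2](3) P2=[5,5,4,3,5,0](1)
Move 7: P1 pit5 -> P1=[6,1,1,6,0,0](4) P2=[6,5,4,3,5,0](1)
Move 8: P2 pit4 -> P1=[7,2,2,6,0,0](4) P2=[6,5,4,3,0,1](2)

Answer: 7 2 2 6 0 0 4 6 5 4 3 0 1 2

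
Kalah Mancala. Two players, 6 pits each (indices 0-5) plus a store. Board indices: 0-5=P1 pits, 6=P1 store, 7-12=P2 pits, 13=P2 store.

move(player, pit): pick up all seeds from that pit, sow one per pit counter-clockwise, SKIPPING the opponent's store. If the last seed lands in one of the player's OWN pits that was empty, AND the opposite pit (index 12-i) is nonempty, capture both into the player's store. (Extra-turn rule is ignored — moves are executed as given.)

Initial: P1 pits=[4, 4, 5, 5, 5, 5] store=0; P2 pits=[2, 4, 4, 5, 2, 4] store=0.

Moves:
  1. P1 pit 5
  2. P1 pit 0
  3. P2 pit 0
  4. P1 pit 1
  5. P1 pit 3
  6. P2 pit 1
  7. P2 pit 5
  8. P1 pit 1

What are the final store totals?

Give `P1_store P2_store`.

Move 1: P1 pit5 -> P1=[4,4,5,5,5,0](1) P2=[3,5,5,6,2,4](0)
Move 2: P1 pit0 -> P1=[0,5,6,6,6,0](1) P2=[3,5,5,6,2,4](0)
Move 3: P2 pit0 -> P1=[0,5,6,6,6,0](1) P2=[0,6,6,7,2,4](0)
Move 4: P1 pit1 -> P1=[0,0,7,7,7,1](2) P2=[0,6,6,7,2,4](0)
Move 5: P1 pit3 -> P1=[0,0,7,0,8,2](3) P2=[1,7,7,8,2,4](0)
Move 6: P2 pit1 -> P1=[1,1,7,0,8,2](3) P2=[1,0,8,9,3,5](1)
Move 7: P2 pit5 -> P1=[2,2,8,1,8,2](3) P2=[1,0,8,9,3,0](2)
Move 8: P1 pit1 -> P1=[2,0,9,2,8,2](3) P2=[1,0,8,9,3,0](2)

Answer: 3 2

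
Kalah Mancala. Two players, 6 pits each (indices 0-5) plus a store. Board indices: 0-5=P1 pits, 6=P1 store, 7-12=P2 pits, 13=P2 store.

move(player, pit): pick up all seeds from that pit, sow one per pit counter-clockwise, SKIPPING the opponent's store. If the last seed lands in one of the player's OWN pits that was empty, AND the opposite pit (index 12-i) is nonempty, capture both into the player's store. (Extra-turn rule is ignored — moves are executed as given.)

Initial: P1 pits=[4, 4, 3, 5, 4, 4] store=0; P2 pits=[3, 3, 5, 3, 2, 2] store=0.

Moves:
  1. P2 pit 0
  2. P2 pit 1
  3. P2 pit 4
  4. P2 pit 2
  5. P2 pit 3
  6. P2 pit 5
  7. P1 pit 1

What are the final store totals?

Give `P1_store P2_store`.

Move 1: P2 pit0 -> P1=[4,4,3,5,4,4](0) P2=[0,4,6,4,2,2](0)
Move 2: P2 pit1 -> P1=[4,4,3,5,4,4](0) P2=[0,0,7,5,3,3](0)
Move 3: P2 pit4 -> P1=[5,4,3,5,4,4](0) P2=[0,0,7,5,0,4](1)
Move 4: P2 pit2 -> P1=[6,5,4,5,4,4](0) P2=[0,0,0,6,1,5](2)
Move 5: P2 pit3 -> P1=[7,6,5,5,4,4](0) P2=[0,0,0,0,2,6](3)
Move 6: P2 pit5 -> P1=[8,7,6,6,5,4](0) P2=[0,0,0,0,2,0](4)
Move 7: P1 pit1 -> P1=[8,0,7,7,6,5](1) P2=[1,1,0,0,2,0](4)

Answer: 1 4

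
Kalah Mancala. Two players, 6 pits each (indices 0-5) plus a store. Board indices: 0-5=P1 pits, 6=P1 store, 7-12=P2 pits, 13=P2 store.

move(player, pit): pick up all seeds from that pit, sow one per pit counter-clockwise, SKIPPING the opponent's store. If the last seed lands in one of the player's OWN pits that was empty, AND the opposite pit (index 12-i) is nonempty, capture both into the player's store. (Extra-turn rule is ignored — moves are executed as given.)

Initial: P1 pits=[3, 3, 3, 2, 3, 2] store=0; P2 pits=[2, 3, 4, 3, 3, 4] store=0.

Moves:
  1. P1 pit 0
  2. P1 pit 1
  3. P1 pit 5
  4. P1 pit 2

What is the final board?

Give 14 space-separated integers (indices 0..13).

Move 1: P1 pit0 -> P1=[0,4,4,3,3,2](0) P2=[2,3,4,3,3,4](0)
Move 2: P1 pit1 -> P1=[0,0,5,4,4,3](0) P2=[2,3,4,3,3,4](0)
Move 3: P1 pit5 -> P1=[0,0,5,4,4,0](1) P2=[3,4,4,3,3,4](0)
Move 4: P1 pit2 -> P1=[0,0,0,5,5,1](2) P2=[4,4,4,3,3,4](0)

Answer: 0 0 0 5 5 1 2 4 4 4 3 3 4 0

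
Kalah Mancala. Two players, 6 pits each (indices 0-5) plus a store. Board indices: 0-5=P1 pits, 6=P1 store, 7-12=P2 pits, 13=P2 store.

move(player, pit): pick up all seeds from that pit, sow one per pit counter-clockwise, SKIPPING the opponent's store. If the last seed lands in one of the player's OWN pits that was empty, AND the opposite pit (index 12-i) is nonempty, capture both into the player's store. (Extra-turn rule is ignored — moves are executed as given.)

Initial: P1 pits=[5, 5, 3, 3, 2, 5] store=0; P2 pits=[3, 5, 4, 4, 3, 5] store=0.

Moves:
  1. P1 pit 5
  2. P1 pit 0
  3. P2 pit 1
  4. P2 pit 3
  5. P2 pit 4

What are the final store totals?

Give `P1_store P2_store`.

Move 1: P1 pit5 -> P1=[5,5,3,3,2,0](1) P2=[4,6,5,5,3,5](0)
Move 2: P1 pit0 -> P1=[0,6,4,4,3,0](6) P2=[0,6,5,5,3,5](0)
Move 3: P2 pit1 -> P1=[1,6,4,4,3,0](6) P2=[0,0,6,6,4,6](1)
Move 4: P2 pit3 -> P1=[2,7,5,4,3,0](6) P2=[0,0,6,0,5,7](2)
Move 5: P2 pit4 -> P1=[3,8,6,4,3,0](6) P2=[0,0,6,0,0,8](3)

Answer: 6 3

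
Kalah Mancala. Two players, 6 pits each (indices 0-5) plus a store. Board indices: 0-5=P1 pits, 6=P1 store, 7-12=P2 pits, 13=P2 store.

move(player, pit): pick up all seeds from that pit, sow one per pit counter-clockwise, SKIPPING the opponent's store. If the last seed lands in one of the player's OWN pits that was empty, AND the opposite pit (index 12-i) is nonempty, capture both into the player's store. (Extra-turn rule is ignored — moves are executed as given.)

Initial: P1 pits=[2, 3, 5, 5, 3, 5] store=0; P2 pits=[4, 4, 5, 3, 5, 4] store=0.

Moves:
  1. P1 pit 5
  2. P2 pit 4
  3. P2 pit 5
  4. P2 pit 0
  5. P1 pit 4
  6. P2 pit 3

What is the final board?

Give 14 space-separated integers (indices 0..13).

Answer: 1 6 7 6 0 1 2 1 6 7 0 2 1 8

Derivation:
Move 1: P1 pit5 -> P1=[2,3,5,5,3,0](1) P2=[5,5,6,4,5,4](0)
Move 2: P2 pit4 -> P1=[3,4,6,5,3,0](1) P2=[5,5,6,4,0,5](1)
Move 3: P2 pit5 -> P1=[4,5,7,6,3,0](1) P2=[5,5,6,4,0,0](2)
Move 4: P2 pit0 -> P1=[0,5,7,6,3,0](1) P2=[0,6,7,5,1,0](7)
Move 5: P1 pit4 -> P1=[0,5,7,6,0,1](2) P2=[1,6,7,5,1,0](7)
Move 6: P2 pit3 -> P1=[1,6,7,6,0,1](2) P2=[1,6,7,0,2,1](8)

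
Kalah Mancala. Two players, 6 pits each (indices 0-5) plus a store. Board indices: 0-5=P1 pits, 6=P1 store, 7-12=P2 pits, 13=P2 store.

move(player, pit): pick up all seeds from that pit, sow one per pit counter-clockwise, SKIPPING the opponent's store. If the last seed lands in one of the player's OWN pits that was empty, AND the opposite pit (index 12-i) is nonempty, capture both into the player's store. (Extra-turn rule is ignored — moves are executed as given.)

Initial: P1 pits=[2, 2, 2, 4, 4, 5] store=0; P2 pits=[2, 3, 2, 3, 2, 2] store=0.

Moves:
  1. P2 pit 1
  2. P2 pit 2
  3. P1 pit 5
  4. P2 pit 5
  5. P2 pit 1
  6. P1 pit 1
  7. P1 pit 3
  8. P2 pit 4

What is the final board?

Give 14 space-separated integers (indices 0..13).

Move 1: P2 pit1 -> P1=[2,2,2,4,4,5](0) P2=[2,0,3,4,3,2](0)
Move 2: P2 pit2 -> P1=[2,2,2,4,4,5](0) P2=[2,0,0,5,4,3](0)
Move 3: P1 pit5 -> P1=[2,2,2,4,4,0](1) P2=[3,1,1,6,4,3](0)
Move 4: P2 pit5 -> P1=[3,3,2,4,4,0](1) P2=[3,1,1,6,4,0](1)
Move 5: P2 pit1 -> P1=[3,3,2,4,4,0](1) P2=[3,0,2,6,4,0](1)
Move 6: P1 pit1 -> P1=[3,0,3,5,5,0](1) P2=[3,0,2,6,4,0](1)
Move 7: P1 pit3 -> P1=[3,0,3,0,6,1](2) P2=[4,1,2,6,4,0](1)
Move 8: P2 pit4 -> P1=[4,1,3,0,6,1](2) P2=[4,1,2,6,0,1](2)

Answer: 4 1 3 0 6 1 2 4 1 2 6 0 1 2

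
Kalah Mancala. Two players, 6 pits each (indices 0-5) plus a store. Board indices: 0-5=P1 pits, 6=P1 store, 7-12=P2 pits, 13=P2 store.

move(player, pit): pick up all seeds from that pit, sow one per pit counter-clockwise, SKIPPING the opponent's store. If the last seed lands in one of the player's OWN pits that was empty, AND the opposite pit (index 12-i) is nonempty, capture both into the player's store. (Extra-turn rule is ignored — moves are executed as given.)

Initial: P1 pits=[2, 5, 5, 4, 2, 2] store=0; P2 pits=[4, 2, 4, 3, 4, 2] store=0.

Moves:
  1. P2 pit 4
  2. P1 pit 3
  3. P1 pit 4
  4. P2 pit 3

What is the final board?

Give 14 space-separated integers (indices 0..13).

Move 1: P2 pit4 -> P1=[3,6,5,4,2,2](0) P2=[4,2,4,3,0,3](1)
Move 2: P1 pit3 -> P1=[3,6,5,0,3,3](1) P2=[5,2,4,3,0,3](1)
Move 3: P1 pit4 -> P1=[3,6,5,0,0,4](2) P2=[6,2,4,3,0,3](1)
Move 4: P2 pit3 -> P1=[3,6,5,0,0,4](2) P2=[6,2,4,0,1,4](2)

Answer: 3 6 5 0 0 4 2 6 2 4 0 1 4 2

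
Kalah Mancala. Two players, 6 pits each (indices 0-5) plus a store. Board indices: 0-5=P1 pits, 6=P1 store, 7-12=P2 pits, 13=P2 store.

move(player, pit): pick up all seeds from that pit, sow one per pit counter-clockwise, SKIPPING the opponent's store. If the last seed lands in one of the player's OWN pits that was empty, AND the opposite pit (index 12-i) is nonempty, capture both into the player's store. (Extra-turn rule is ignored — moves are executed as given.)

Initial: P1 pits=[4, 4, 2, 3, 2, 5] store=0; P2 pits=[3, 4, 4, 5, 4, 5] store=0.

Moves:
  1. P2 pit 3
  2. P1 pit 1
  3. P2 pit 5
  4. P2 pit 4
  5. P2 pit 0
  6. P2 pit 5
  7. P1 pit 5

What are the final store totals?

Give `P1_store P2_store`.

Move 1: P2 pit3 -> P1=[5,5,2,3,2,5](0) P2=[3,4,4,0,5,6](1)
Move 2: P1 pit1 -> P1=[5,0,3,4,3,6](1) P2=[3,4,4,0,5,6](1)
Move 3: P2 pit5 -> P1=[6,1,4,5,4,6](1) P2=[3,4,4,0,5,0](2)
Move 4: P2 pit4 -> P1=[7,2,5,5,4,6](1) P2=[3,4,4,0,0,1](3)
Move 5: P2 pit0 -> P1=[7,2,0,5,4,6](1) P2=[0,5,5,0,0,1](9)
Move 6: P2 pit5 -> P1=[7,2,0,5,4,6](1) P2=[0,5,5,0,0,0](10)
Move 7: P1 pit5 -> P1=[7,2,0,5,4,0](2) P2=[1,6,6,1,1,0](10)

Answer: 2 10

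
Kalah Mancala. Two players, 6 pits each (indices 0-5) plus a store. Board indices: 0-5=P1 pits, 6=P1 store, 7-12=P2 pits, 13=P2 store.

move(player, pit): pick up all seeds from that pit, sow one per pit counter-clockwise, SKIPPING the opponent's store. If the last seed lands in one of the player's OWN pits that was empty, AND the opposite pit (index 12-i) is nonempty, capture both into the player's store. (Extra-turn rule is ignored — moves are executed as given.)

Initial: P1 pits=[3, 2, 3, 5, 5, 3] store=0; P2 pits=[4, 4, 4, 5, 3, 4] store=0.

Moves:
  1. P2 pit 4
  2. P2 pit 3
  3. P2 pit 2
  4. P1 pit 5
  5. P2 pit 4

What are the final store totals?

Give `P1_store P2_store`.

Move 1: P2 pit4 -> P1=[4,2,3,5,5,3](0) P2=[4,4,4,5,0,5](1)
Move 2: P2 pit3 -> P1=[5,3,3,5,5,3](0) P2=[4,4,4,0,1,6](2)
Move 3: P2 pit2 -> P1=[5,3,3,5,5,3](0) P2=[4,4,0,1,2,7](3)
Move 4: P1 pit5 -> P1=[5,3,3,5,5,0](1) P2=[5,5,0,1,2,7](3)
Move 5: P2 pit4 -> P1=[5,3,3,5,5,0](1) P2=[5,5,0,1,0,8](4)

Answer: 1 4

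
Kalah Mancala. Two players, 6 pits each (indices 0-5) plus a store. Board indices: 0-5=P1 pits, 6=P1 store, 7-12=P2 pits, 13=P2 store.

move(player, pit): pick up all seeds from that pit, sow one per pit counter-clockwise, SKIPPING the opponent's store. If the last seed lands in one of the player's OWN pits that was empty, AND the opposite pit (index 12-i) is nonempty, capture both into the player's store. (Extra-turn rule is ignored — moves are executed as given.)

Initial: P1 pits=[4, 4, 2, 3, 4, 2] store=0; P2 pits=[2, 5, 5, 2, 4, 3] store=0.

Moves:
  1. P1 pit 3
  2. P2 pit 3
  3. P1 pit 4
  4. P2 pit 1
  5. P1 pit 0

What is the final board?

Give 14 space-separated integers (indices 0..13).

Move 1: P1 pit3 -> P1=[4,4,2,0,5,3](1) P2=[2,5,5,2,4,3](0)
Move 2: P2 pit3 -> P1=[4,4,2,0,5,3](1) P2=[2,5,5,0,5,4](0)
Move 3: P1 pit4 -> P1=[4,4,2,0,0,4](2) P2=[3,6,6,0,5,4](0)
Move 4: P2 pit1 -> P1=[5,4,2,0,0,4](2) P2=[3,0,7,1,6,5](1)
Move 5: P1 pit0 -> P1=[0,5,3,1,1,5](2) P2=[3,0,7,1,6,5](1)

Answer: 0 5 3 1 1 5 2 3 0 7 1 6 5 1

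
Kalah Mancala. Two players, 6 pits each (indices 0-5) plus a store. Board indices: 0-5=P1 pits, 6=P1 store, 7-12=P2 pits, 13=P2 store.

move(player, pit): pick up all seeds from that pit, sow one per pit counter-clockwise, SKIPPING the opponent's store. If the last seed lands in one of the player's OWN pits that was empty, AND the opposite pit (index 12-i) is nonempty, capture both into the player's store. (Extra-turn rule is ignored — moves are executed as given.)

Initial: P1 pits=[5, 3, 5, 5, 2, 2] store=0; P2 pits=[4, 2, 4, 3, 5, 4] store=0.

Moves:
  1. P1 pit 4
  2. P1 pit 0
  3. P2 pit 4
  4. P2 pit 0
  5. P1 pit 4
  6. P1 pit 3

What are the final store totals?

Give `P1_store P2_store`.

Move 1: P1 pit4 -> P1=[5,3,5,5,0,3](1) P2=[4,2,4,3,5,4](0)
Move 2: P1 pit0 -> P1=[0,4,6,6,1,4](1) P2=[4,2,4,3,5,4](0)
Move 3: P2 pit4 -> P1=[1,5,7,6,1,4](1) P2=[4,2,4,3,0,5](1)
Move 4: P2 pit0 -> P1=[1,0,7,6,1,4](1) P2=[0,3,5,4,0,5](7)
Move 5: P1 pit4 -> P1=[1,0,7,6,0,5](1) P2=[0,3,5,4,0,5](7)
Move 6: P1 pit3 -> P1=[1,0,7,0,1,6](2) P2=[1,4,6,4,0,5](7)

Answer: 2 7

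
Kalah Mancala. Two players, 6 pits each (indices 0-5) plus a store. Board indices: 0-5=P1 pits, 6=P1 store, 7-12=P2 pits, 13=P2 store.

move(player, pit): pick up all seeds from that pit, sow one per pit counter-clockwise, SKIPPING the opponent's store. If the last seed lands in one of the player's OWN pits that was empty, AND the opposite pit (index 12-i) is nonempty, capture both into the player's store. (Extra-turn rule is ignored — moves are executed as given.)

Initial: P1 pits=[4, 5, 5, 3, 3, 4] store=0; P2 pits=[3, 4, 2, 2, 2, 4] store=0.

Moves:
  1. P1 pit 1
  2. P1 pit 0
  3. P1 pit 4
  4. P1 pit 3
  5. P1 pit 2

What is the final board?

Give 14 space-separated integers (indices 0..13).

Move 1: P1 pit1 -> P1=[4,0,6,4,4,5](1) P2=[3,4,2,2,2,4](0)
Move 2: P1 pit0 -> P1=[0,1,7,5,5,5](1) P2=[3,4,2,2,2,4](0)
Move 3: P1 pit4 -> P1=[0,1,7,5,0,6](2) P2=[4,5,3,2,2,4](0)
Move 4: P1 pit3 -> P1=[0,1,7,0,1,7](3) P2=[5,6,3,2,2,4](0)
Move 5: P1 pit2 -> P1=[0,1,0,1,2,8](4) P2=[6,7,4,2,2,4](0)

Answer: 0 1 0 1 2 8 4 6 7 4 2 2 4 0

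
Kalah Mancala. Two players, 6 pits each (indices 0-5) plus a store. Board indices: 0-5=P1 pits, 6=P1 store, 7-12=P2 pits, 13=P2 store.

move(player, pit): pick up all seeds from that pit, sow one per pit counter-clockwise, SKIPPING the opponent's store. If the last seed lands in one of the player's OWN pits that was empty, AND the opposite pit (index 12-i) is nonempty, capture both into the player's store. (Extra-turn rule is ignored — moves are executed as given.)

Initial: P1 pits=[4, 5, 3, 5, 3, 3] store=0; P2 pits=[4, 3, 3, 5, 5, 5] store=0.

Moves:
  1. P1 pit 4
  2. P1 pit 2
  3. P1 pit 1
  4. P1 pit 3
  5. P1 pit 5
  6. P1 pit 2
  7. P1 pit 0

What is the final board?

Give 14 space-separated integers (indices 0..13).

Move 1: P1 pit4 -> P1=[4,5,3,5,0,4](1) P2=[5,3,3,5,5,5](0)
Move 2: P1 pit2 -> P1=[4,5,0,6,1,5](1) P2=[5,3,3,5,5,5](0)
Move 3: P1 pit1 -> P1=[4,0,1,7,2,6](2) P2=[5,3,3,5,5,5](0)
Move 4: P1 pit3 -> P1=[4,0,1,0,3,7](3) P2=[6,4,4,6,5,5](0)
Move 5: P1 pit5 -> P1=[4,0,1,0,3,0](4) P2=[7,5,5,7,6,6](0)
Move 6: P1 pit2 -> P1=[4,0,0,0,3,0](10) P2=[7,5,0,7,6,6](0)
Move 7: P1 pit0 -> P1=[0,1,1,1,4,0](10) P2=[7,5,0,7,6,6](0)

Answer: 0 1 1 1 4 0 10 7 5 0 7 6 6 0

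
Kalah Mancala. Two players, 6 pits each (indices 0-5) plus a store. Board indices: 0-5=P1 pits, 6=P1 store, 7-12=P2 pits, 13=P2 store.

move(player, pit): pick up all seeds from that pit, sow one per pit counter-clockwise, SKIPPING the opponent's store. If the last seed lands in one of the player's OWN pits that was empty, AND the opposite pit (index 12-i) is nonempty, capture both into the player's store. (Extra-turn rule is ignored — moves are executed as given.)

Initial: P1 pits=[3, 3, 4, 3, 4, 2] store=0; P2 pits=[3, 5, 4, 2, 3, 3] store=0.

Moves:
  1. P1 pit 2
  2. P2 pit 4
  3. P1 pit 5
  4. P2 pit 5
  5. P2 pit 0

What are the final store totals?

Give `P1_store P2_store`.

Answer: 2 7

Derivation:
Move 1: P1 pit2 -> P1=[3,3,0,4,5,3](1) P2=[3,5,4,2,3,3](0)
Move 2: P2 pit4 -> P1=[4,3,0,4,5,3](1) P2=[3,5,4,2,0,4](1)
Move 3: P1 pit5 -> P1=[4,3,0,4,5,0](2) P2=[4,6,4,2,0,4](1)
Move 4: P2 pit5 -> P1=[5,4,1,4,5,0](2) P2=[4,6,4,2,0,0](2)
Move 5: P2 pit0 -> P1=[5,0,1,4,5,0](2) P2=[0,7,5,3,0,0](7)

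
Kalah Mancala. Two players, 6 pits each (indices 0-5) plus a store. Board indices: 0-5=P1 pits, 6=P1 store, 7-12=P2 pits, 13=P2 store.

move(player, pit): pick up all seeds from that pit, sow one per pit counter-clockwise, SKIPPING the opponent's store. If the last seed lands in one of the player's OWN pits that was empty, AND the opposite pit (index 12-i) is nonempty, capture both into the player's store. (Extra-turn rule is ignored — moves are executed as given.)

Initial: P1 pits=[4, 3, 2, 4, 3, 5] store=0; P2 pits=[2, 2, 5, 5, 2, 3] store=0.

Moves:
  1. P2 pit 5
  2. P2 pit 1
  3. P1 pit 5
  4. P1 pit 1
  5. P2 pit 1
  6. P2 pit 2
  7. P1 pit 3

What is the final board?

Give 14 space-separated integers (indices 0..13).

Answer: 6 1 4 0 5 1 6 1 1 1 8 3 1 2

Derivation:
Move 1: P2 pit5 -> P1=[5,4,2,4,3,5](0) P2=[2,2,5,5,2,0](1)
Move 2: P2 pit1 -> P1=[5,4,2,4,3,5](0) P2=[2,0,6,6,2,0](1)
Move 3: P1 pit5 -> P1=[5,4,2,4,3,0](1) P2=[3,1,7,7,2,0](1)
Move 4: P1 pit1 -> P1=[5,0,3,5,4,0](5) P2=[0,1,7,7,2,0](1)
Move 5: P2 pit1 -> P1=[5,0,3,5,4,0](5) P2=[0,0,8,7,2,0](1)
Move 6: P2 pit2 -> P1=[6,1,4,6,4,0](5) P2=[0,0,0,8,3,1](2)
Move 7: P1 pit3 -> P1=[6,1,4,0,5,1](6) P2=[1,1,1,8,3,1](2)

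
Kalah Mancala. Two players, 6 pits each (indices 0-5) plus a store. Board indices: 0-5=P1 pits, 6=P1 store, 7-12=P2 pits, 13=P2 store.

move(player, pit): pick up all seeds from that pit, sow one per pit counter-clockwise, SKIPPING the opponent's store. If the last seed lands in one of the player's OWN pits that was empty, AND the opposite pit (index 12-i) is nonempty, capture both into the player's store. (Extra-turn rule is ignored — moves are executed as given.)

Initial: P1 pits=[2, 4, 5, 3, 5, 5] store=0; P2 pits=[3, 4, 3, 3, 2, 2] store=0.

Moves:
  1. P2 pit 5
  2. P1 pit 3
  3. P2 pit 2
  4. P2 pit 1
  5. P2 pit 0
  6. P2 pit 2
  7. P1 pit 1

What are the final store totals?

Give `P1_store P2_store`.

Answer: 1 5

Derivation:
Move 1: P2 pit5 -> P1=[3,4,5,3,5,5](0) P2=[3,4,3,3,2,0](1)
Move 2: P1 pit3 -> P1=[3,4,5,0,6,6](1) P2=[3,4,3,3,2,0](1)
Move 3: P2 pit2 -> P1=[0,4,5,0,6,6](1) P2=[3,4,0,4,3,0](5)
Move 4: P2 pit1 -> P1=[0,4,5,0,6,6](1) P2=[3,0,1,5,4,1](5)
Move 5: P2 pit0 -> P1=[0,4,5,0,6,6](1) P2=[0,1,2,6,4,1](5)
Move 6: P2 pit2 -> P1=[0,4,5,0,6,6](1) P2=[0,1,0,7,5,1](5)
Move 7: P1 pit1 -> P1=[0,0,6,1,7,7](1) P2=[0,1,0,7,5,1](5)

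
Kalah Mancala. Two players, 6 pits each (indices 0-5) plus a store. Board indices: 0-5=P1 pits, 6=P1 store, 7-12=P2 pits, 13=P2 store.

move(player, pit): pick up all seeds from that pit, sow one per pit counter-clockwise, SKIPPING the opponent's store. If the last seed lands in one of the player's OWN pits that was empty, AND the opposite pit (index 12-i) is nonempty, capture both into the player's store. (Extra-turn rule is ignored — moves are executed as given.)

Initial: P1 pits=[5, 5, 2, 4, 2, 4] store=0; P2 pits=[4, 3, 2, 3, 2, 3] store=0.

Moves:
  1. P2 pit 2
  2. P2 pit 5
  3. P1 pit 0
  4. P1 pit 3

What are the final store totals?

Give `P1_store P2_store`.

Answer: 2 1

Derivation:
Move 1: P2 pit2 -> P1=[5,5,2,4,2,4](0) P2=[4,3,0,4,3,3](0)
Move 2: P2 pit5 -> P1=[6,6,2,4,2,4](0) P2=[4,3,0,4,3,0](1)
Move 3: P1 pit0 -> P1=[0,7,3,5,3,5](1) P2=[4,3,0,4,3,0](1)
Move 4: P1 pit3 -> P1=[0,7,3,0,4,6](2) P2=[5,4,0,4,3,0](1)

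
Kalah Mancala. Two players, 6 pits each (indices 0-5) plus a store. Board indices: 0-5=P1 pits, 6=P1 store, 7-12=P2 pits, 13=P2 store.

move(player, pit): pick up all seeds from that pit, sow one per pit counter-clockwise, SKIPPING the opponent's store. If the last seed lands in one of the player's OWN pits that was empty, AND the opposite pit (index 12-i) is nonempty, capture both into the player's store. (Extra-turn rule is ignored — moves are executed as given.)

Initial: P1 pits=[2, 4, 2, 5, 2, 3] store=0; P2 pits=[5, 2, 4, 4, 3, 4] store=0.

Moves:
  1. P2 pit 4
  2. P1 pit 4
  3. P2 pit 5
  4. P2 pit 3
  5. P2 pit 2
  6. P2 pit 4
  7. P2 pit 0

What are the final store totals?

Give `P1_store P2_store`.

Move 1: P2 pit4 -> P1=[3,4,2,5,2,3](0) P2=[5,2,4,4,0,5](1)
Move 2: P1 pit4 -> P1=[3,4,2,5,0,4](1) P2=[5,2,4,4,0,5](1)
Move 3: P2 pit5 -> P1=[4,5,3,6,0,4](1) P2=[5,2,4,4,0,0](2)
Move 4: P2 pit3 -> P1=[5,5,3,6,0,4](1) P2=[5,2,4,0,1,1](3)
Move 5: P2 pit2 -> P1=[5,5,3,6,0,4](1) P2=[5,2,0,1,2,2](4)
Move 6: P2 pit4 -> P1=[5,5,3,6,0,4](1) P2=[5,2,0,1,0,3](5)
Move 7: P2 pit0 -> P1=[5,5,3,6,0,4](1) P2=[0,3,1,2,1,4](5)

Answer: 1 5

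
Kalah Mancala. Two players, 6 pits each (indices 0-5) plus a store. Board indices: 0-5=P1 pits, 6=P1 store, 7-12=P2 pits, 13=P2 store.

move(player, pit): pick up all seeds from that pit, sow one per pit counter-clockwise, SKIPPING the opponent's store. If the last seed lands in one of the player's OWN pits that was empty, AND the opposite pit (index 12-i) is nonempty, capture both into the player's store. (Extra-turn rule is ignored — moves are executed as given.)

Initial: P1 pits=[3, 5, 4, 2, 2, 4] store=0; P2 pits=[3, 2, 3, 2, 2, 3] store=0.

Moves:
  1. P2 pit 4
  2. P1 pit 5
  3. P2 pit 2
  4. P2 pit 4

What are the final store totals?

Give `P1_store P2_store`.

Move 1: P2 pit4 -> P1=[3,5,4,2,2,4](0) P2=[3,2,3,2,0,4](1)
Move 2: P1 pit5 -> P1=[3,5,4,2,2,0](1) P2=[4,3,4,2,0,4](1)
Move 3: P2 pit2 -> P1=[3,5,4,2,2,0](1) P2=[4,3,0,3,1,5](2)
Move 4: P2 pit4 -> P1=[3,5,4,2,2,0](1) P2=[4,3,0,3,0,6](2)

Answer: 1 2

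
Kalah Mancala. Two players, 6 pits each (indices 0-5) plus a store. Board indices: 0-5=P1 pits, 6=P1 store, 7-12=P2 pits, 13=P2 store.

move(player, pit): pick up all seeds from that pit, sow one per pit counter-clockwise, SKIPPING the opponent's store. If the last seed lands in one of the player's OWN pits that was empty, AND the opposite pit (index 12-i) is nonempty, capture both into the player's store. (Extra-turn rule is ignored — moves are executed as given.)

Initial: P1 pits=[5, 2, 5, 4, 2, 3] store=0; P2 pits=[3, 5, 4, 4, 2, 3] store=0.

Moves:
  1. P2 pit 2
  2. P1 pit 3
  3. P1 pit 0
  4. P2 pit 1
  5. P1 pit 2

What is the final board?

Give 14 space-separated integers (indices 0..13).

Answer: 0 3 0 2 5 6 2 5 1 1 6 4 5 2

Derivation:
Move 1: P2 pit2 -> P1=[5,2,5,4,2,3](0) P2=[3,5,0,5,3,4](1)
Move 2: P1 pit3 -> P1=[5,2,5,0,3,4](1) P2=[4,5,0,5,3,4](1)
Move 3: P1 pit0 -> P1=[0,3,6,1,4,5](1) P2=[4,5,0,5,3,4](1)
Move 4: P2 pit1 -> P1=[0,3,6,1,4,5](1) P2=[4,0,1,6,4,5](2)
Move 5: P1 pit2 -> P1=[0,3,0,2,5,6](2) P2=[5,1,1,6,4,5](2)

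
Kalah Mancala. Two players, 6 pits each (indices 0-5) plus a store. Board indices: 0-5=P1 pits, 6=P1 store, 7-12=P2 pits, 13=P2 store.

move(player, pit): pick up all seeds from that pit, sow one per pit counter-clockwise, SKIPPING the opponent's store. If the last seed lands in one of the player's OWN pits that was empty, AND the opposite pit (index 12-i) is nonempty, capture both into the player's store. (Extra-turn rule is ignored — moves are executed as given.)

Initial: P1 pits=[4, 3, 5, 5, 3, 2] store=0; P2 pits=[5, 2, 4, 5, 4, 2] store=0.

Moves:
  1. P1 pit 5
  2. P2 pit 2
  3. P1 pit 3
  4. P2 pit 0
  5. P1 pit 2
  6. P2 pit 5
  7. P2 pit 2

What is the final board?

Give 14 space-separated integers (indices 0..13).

Move 1: P1 pit5 -> P1=[4,3,5,5,3,0](1) P2=[6,2,4,5,4,2](0)
Move 2: P2 pit2 -> P1=[4,3,5,5,3,0](1) P2=[6,2,0,6,5,3](1)
Move 3: P1 pit3 -> P1=[4,3,5,0,4,1](2) P2=[7,3,0,6,5,3](1)
Move 4: P2 pit0 -> P1=[5,3,5,0,4,1](2) P2=[0,4,1,7,6,4](2)
Move 5: P1 pit2 -> P1=[5,3,0,1,5,2](3) P2=[1,4,1,7,6,4](2)
Move 6: P2 pit5 -> P1=[6,4,1,1,5,2](3) P2=[1,4,1,7,6,0](3)
Move 7: P2 pit2 -> P1=[6,4,1,1,5,2](3) P2=[1,4,0,8,6,0](3)

Answer: 6 4 1 1 5 2 3 1 4 0 8 6 0 3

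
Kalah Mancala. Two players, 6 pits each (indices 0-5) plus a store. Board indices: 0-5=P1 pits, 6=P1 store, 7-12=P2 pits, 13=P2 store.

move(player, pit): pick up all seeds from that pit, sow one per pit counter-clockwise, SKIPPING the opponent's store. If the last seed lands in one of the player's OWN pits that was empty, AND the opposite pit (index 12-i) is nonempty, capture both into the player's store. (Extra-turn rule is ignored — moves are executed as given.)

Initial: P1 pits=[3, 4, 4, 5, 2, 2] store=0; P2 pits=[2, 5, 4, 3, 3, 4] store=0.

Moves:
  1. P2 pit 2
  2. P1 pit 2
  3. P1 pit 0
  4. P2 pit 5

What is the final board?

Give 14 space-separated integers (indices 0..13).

Move 1: P2 pit2 -> P1=[3,4,4,5,2,2](0) P2=[2,5,0,4,4,5](1)
Move 2: P1 pit2 -> P1=[3,4,0,6,3,3](1) P2=[2,5,0,4,4,5](1)
Move 3: P1 pit0 -> P1=[0,5,1,7,3,3](1) P2=[2,5,0,4,4,5](1)
Move 4: P2 pit5 -> P1=[1,6,2,8,3,3](1) P2=[2,5,0,4,4,0](2)

Answer: 1 6 2 8 3 3 1 2 5 0 4 4 0 2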